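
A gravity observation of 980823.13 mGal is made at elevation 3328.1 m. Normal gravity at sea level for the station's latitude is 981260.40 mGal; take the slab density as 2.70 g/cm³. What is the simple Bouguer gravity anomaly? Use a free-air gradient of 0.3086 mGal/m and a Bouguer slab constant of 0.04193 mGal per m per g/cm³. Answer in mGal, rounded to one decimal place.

Free-air correction = 0.3086 × 3328.1 = 1027.05 mGal
Free-air anomaly = 980823.13 − 981260.40 + (1027.05) = 589.78 mGal
Bouguer slab correction = 0.04193 × 2.70 × 3328.1 = 376.78 mGal
Simple Bouguer anomaly = 589.78 − (376.78) = 213.00 mGal

213.0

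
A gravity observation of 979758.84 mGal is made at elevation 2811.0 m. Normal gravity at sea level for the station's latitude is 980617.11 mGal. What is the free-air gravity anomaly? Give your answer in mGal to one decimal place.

Free-air correction = 0.3086 × 2811.0 = 867.47 mGal
Free-air anomaly = 979758.84 − 980617.11 + (867.47) = 9.20 mGal

9.2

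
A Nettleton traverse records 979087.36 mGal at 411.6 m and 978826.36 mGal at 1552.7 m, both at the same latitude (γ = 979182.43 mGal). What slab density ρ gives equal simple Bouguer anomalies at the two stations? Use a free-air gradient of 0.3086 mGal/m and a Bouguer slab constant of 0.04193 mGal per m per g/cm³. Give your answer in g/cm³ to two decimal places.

1.90

Δg_obs = 978826.36 − 979087.36 = -261.00 mGal over Δh = 1552.7 − 411.6 = 1141.1 m
Equal Bouguer anomalies ⇒ Δg_obs + (0.3086 − 0.04193ρ)·Δh = 0
0.3086 − 0.04193ρ = −Δg_obs/Δh = 0.22873
ρ = (0.3086 − 0.22873) / 0.04193 = 1.90 g/cm³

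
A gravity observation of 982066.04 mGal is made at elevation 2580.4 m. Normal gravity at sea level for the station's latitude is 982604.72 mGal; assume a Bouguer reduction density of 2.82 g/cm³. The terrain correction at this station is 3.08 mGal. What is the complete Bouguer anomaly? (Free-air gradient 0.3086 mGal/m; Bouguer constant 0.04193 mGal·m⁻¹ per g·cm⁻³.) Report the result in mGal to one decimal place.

Free-air correction = 0.3086 × 2580.4 = 796.31 mGal
Free-air anomaly = 982066.04 − 982604.72 + (796.31) = 257.63 mGal
Bouguer slab correction = 0.04193 × 2.82 × 2580.4 = 305.11 mGal
Simple Bouguer anomaly = 257.63 − (305.11) = -47.48 mGal
Complete Bouguer anomaly = -47.48 + 3.08 = -44.40 mGal

-44.4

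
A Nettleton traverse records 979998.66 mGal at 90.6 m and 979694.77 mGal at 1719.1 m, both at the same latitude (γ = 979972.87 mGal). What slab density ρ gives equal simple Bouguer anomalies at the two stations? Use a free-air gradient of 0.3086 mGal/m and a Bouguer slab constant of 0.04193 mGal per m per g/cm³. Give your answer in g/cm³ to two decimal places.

Δg_obs = 979694.77 − 979998.66 = -303.89 mGal over Δh = 1719.1 − 90.6 = 1628.5 m
Equal Bouguer anomalies ⇒ Δg_obs + (0.3086 − 0.04193ρ)·Δh = 0
0.3086 − 0.04193ρ = −Δg_obs/Δh = 0.18661
ρ = (0.3086 − 0.18661) / 0.04193 = 2.91 g/cm³

2.91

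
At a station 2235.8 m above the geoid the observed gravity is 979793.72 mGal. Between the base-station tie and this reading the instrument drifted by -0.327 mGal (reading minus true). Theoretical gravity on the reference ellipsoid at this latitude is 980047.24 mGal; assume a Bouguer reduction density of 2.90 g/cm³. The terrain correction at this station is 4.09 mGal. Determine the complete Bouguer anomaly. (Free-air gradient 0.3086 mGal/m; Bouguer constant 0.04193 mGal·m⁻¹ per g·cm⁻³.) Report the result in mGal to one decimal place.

Drift-corrected reading = 979793.72 − (-0.327) = 979794.047 mGal
Free-air correction = 0.3086 × 2235.8 = 689.97 mGal
Free-air anomaly = 979794.047 − 980047.24 + (689.97) = 436.777 mGal
Bouguer slab correction = 0.04193 × 2.90 × 2235.8 = 271.87 mGal
Simple Bouguer anomaly = 436.777 − (271.87) = 164.907 mGal
Complete Bouguer anomaly = 164.907 + 4.09 = 168.997 mGal

169.0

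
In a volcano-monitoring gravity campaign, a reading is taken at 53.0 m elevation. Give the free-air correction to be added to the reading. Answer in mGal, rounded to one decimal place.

Free-air correction = 0.3086 × 53.0 = 16.4 mGal

16.4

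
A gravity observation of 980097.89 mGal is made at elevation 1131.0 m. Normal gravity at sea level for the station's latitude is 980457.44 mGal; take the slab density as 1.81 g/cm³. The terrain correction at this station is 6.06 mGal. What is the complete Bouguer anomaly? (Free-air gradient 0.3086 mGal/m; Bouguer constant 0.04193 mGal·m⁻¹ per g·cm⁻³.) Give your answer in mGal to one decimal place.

Free-air correction = 0.3086 × 1131.0 = 349.03 mGal
Free-air anomaly = 980097.89 − 980457.44 + (349.03) = -10.52 mGal
Bouguer slab correction = 0.04193 × 1.81 × 1131.0 = 85.84 mGal
Simple Bouguer anomaly = -10.52 − (85.84) = -96.36 mGal
Complete Bouguer anomaly = -96.36 + 6.06 = -90.30 mGal

-90.3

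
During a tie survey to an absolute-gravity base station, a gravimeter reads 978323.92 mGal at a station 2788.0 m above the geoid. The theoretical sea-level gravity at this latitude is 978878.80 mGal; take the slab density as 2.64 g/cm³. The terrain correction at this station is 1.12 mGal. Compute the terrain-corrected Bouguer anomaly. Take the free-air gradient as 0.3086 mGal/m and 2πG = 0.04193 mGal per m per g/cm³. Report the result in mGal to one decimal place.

-2.0

Free-air correction = 0.3086 × 2788.0 = 860.38 mGal
Free-air anomaly = 978323.92 − 978878.80 + (860.38) = 305.50 mGal
Bouguer slab correction = 0.04193 × 2.64 × 2788.0 = 308.62 mGal
Simple Bouguer anomaly = 305.50 − (308.62) = -3.12 mGal
Complete Bouguer anomaly = -3.12 + 1.12 = -2.00 mGal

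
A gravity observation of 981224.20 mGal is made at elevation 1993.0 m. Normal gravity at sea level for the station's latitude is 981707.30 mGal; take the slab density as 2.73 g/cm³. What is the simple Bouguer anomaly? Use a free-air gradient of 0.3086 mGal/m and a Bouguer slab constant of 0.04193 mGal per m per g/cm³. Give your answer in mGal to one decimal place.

Free-air correction = 0.3086 × 1993.0 = 615.04 mGal
Free-air anomaly = 981224.20 − 981707.30 + (615.04) = 131.94 mGal
Bouguer slab correction = 0.04193 × 2.73 × 1993.0 = 228.14 mGal
Simple Bouguer anomaly = 131.94 − (228.14) = -96.20 mGal

-96.2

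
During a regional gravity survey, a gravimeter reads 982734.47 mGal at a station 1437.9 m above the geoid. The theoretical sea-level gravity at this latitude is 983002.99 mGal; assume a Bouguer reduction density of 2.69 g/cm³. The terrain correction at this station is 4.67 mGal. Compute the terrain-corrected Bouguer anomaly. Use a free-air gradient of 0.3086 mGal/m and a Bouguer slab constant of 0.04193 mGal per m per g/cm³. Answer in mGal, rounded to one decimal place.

Free-air correction = 0.3086 × 1437.9 = 443.74 mGal
Free-air anomaly = 982734.47 − 983002.99 + (443.74) = 175.22 mGal
Bouguer slab correction = 0.04193 × 2.69 × 1437.9 = 162.18 mGal
Simple Bouguer anomaly = 175.22 − (162.18) = 13.04 mGal
Complete Bouguer anomaly = 13.04 + 4.67 = 17.71 mGal

17.7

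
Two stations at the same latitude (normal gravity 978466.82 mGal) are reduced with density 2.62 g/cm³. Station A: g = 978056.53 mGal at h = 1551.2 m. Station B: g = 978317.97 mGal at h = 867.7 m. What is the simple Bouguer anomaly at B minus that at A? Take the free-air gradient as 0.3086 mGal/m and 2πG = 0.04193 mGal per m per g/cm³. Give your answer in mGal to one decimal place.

Δg_SB(A) = 978056.53 − 978466.82 + 0.3086×1551.2 − 0.04193×2.62×1551.2 = -102.00 mGal
Δg_SB(B) = 978317.97 − 978466.82 + 0.3086×867.7 − 0.04193×2.62×867.7 = 23.60 mGal
Difference = 23.60 − (-102.00) = 125.60 mGal

125.6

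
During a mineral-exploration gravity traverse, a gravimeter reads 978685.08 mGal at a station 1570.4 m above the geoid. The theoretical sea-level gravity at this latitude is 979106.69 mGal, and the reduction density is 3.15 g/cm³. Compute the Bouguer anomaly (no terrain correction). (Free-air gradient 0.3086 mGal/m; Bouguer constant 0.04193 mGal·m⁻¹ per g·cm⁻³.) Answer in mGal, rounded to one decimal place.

-144.4

Free-air correction = 0.3086 × 1570.4 = 484.63 mGal
Free-air anomaly = 978685.08 − 979106.69 + (484.63) = 63.02 mGal
Bouguer slab correction = 0.04193 × 3.15 × 1570.4 = 207.42 mGal
Simple Bouguer anomaly = 63.02 − (207.42) = -144.40 mGal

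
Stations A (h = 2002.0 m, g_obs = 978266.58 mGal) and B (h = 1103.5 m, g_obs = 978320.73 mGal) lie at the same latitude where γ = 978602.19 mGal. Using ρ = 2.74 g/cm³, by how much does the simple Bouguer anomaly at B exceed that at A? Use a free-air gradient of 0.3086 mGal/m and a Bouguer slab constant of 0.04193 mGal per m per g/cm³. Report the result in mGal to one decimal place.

Δg_SB(A) = 978266.58 − 978602.19 + 0.3086×2002.0 − 0.04193×2.74×2002.0 = 52.20 mGal
Δg_SB(B) = 978320.73 − 978602.19 + 0.3086×1103.5 − 0.04193×2.74×1103.5 = -67.70 mGal
Difference = -67.70 − (52.20) = -119.90 mGal

-119.9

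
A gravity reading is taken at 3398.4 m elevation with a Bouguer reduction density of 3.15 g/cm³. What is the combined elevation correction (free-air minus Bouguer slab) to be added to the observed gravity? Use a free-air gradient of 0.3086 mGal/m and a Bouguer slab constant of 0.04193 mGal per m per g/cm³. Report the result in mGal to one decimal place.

599.9

Combined gradient = 0.3086 − 0.04193 × 3.15 = 0.1765205 mGal/m
Combined elevation correction = 0.1765205 × 3398.4 = 599.9 mGal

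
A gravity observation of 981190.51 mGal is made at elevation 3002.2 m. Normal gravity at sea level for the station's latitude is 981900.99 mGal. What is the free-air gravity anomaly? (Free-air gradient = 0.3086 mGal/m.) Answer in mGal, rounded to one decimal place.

Free-air correction = 0.3086 × 3002.2 = 926.48 mGal
Free-air anomaly = 981190.51 − 981900.99 + (926.48) = 216.00 mGal

216.0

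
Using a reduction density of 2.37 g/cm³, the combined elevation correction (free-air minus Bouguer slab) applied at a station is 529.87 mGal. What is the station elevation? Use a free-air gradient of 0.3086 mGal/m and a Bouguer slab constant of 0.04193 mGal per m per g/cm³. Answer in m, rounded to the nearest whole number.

Combined gradient = 0.3086 − 0.04193 × 2.37 = 0.2092259 mGal/m
h = 529.87 / 0.2092259 = 2532.53 m

2533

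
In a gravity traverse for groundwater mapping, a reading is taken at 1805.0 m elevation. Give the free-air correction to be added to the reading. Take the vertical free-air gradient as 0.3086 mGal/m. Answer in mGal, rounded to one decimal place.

557.0

Free-air correction = 0.3086 × 1805.0 = 557.0 mGal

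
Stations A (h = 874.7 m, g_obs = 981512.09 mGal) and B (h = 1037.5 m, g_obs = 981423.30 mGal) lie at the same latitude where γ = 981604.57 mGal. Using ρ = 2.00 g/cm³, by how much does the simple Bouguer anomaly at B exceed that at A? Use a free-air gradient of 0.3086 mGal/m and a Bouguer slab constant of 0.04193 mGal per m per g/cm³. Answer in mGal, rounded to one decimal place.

Δg_SB(A) = 981512.09 − 981604.57 + 0.3086×874.7 − 0.04193×2.00×874.7 = 104.10 mGal
Δg_SB(B) = 981423.30 − 981604.57 + 0.3086×1037.5 − 0.04193×2.00×1037.5 = 51.90 mGal
Difference = 51.90 − (104.10) = -52.20 mGal

-52.2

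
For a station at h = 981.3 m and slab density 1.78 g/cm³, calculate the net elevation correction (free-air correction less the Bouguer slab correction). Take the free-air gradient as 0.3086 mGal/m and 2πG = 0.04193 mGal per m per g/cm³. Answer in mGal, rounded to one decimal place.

Combined gradient = 0.3086 − 0.04193 × 1.78 = 0.2339646 mGal/m
Combined elevation correction = 0.2339646 × 981.3 = 229.6 mGal

229.6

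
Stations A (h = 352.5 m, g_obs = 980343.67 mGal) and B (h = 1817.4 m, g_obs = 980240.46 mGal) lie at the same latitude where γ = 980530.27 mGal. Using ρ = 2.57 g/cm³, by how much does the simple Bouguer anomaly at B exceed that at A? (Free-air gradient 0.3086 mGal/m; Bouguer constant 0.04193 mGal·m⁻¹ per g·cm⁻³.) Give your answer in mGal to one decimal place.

Δg_SB(A) = 980343.67 − 980530.27 + 0.3086×352.5 − 0.04193×2.57×352.5 = -115.80 mGal
Δg_SB(B) = 980240.46 − 980530.27 + 0.3086×1817.4 − 0.04193×2.57×1817.4 = 75.20 mGal
Difference = 75.20 − (-115.80) = 191.00 mGal

191.0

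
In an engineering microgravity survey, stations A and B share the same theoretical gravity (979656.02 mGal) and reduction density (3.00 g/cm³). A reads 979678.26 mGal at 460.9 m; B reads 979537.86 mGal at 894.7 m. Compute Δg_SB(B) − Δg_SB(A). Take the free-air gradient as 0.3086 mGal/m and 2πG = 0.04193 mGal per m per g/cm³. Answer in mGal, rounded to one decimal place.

-61.1

Δg_SB(A) = 979678.26 − 979656.02 + 0.3086×460.9 − 0.04193×3.00×460.9 = 106.50 mGal
Δg_SB(B) = 979537.86 − 979656.02 + 0.3086×894.7 − 0.04193×3.00×894.7 = 45.40 mGal
Difference = 45.40 − (106.50) = -61.10 mGal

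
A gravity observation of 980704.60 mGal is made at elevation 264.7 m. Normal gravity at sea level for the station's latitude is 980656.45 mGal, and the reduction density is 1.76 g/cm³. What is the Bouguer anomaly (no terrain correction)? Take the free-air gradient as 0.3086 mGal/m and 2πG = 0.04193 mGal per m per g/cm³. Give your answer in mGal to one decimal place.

Free-air correction = 0.3086 × 264.7 = 81.69 mGal
Free-air anomaly = 980704.60 − 980656.45 + (81.69) = 129.84 mGal
Bouguer slab correction = 0.04193 × 1.76 × 264.7 = 19.53 mGal
Simple Bouguer anomaly = 129.84 − (19.53) = 110.31 mGal

110.3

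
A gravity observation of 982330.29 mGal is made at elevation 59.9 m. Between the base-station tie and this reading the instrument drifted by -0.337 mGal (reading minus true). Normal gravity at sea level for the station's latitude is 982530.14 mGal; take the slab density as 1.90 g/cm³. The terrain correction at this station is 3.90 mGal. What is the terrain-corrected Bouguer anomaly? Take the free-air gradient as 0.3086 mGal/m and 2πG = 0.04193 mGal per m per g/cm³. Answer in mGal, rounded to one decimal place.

-181.9

Drift-corrected reading = 982330.29 − (-0.337) = 982330.627 mGal
Free-air correction = 0.3086 × 59.9 = 18.49 mGal
Free-air anomaly = 982330.627 − 982530.14 + (18.49) = -181.023 mGal
Bouguer slab correction = 0.04193 × 1.90 × 59.9 = 4.77 mGal
Simple Bouguer anomaly = -181.023 − (4.77) = -185.793 mGal
Complete Bouguer anomaly = -185.793 + 3.90 = -181.893 mGal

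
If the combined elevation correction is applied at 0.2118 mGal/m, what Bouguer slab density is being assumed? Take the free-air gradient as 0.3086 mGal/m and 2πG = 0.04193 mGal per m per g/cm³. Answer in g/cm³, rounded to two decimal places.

0.2118 = 0.3086 − 0.04193 × ρ
ρ = (0.3086 − 0.2118) / 0.04193 = 2.31 g/cm³

2.31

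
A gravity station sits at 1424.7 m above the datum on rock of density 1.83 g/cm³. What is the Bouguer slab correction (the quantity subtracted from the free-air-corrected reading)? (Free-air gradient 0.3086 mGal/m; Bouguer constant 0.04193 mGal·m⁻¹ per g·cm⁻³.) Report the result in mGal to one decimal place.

109.3

Bouguer slab correction = 0.04193 × 1.83 × 1424.7 = 109.3 mGal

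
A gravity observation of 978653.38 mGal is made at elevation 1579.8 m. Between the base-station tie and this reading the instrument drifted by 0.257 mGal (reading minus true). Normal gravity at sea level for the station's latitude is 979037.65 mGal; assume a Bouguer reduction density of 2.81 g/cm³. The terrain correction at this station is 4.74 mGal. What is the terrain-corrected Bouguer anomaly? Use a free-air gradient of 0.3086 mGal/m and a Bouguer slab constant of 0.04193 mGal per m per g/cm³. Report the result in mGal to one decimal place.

-78.4

Drift-corrected reading = 978653.38 − (0.257) = 978653.123 mGal
Free-air correction = 0.3086 × 1579.8 = 487.53 mGal
Free-air anomaly = 978653.123 − 979037.65 + (487.53) = 103.003 mGal
Bouguer slab correction = 0.04193 × 2.81 × 1579.8 = 186.14 mGal
Simple Bouguer anomaly = 103.003 − (186.14) = -83.137 mGal
Complete Bouguer anomaly = -83.137 + 4.74 = -78.397 mGal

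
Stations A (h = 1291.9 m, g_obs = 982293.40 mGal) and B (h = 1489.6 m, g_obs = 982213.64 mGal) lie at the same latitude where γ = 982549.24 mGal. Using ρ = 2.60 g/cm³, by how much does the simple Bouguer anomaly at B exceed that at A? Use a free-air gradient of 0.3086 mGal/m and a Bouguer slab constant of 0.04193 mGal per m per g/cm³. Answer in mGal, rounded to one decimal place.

Δg_SB(A) = 982293.40 − 982549.24 + 0.3086×1291.9 − 0.04193×2.60×1291.9 = 2.00 mGal
Δg_SB(B) = 982213.64 − 982549.24 + 0.3086×1489.6 − 0.04193×2.60×1489.6 = -38.30 mGal
Difference = -38.30 − (2.00) = -40.30 mGal

-40.3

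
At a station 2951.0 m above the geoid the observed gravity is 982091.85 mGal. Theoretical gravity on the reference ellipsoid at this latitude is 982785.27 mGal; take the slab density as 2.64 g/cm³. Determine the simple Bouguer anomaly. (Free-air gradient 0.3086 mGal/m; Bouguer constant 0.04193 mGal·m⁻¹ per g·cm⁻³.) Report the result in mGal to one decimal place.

Free-air correction = 0.3086 × 2951.0 = 910.68 mGal
Free-air anomaly = 982091.85 − 982785.27 + (910.68) = 217.26 mGal
Bouguer slab correction = 0.04193 × 2.64 × 2951.0 = 326.66 mGal
Simple Bouguer anomaly = 217.26 − (326.66) = -109.40 mGal

-109.4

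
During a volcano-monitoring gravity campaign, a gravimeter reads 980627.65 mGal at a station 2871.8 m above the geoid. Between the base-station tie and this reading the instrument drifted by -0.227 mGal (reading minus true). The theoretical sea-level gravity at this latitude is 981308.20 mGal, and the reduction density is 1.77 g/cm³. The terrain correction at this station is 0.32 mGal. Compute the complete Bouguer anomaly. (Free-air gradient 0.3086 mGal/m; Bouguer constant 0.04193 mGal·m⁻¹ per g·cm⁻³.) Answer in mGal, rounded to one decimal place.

-6.9

Drift-corrected reading = 980627.65 − (-0.227) = 980627.877 mGal
Free-air correction = 0.3086 × 2871.8 = 886.24 mGal
Free-air anomaly = 980627.877 − 981308.20 + (886.24) = 205.917 mGal
Bouguer slab correction = 0.04193 × 1.77 × 2871.8 = 213.13 mGal
Simple Bouguer anomaly = 205.917 − (213.13) = -7.213 mGal
Complete Bouguer anomaly = -7.213 + 0.32 = -6.893 mGal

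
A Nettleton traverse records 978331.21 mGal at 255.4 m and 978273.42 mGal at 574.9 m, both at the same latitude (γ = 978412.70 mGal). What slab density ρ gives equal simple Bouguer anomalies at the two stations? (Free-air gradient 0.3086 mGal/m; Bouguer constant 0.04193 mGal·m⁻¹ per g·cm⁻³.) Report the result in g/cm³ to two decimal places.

Δg_obs = 978273.42 − 978331.21 = -57.79 mGal over Δh = 574.9 − 255.4 = 319.5 m
Equal Bouguer anomalies ⇒ Δg_obs + (0.3086 − 0.04193ρ)·Δh = 0
0.3086 − 0.04193ρ = −Δg_obs/Δh = 0.18088
ρ = (0.3086 − 0.18088) / 0.04193 = 3.05 g/cm³

3.05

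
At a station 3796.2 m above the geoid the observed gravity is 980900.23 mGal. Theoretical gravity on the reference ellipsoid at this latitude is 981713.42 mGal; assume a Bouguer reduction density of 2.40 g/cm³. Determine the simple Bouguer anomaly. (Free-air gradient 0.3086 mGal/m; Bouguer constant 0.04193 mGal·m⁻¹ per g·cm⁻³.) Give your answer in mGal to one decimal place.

Free-air correction = 0.3086 × 3796.2 = 1171.51 mGal
Free-air anomaly = 980900.23 − 981713.42 + (1171.51) = 358.32 mGal
Bouguer slab correction = 0.04193 × 2.40 × 3796.2 = 382.02 mGal
Simple Bouguer anomaly = 358.32 − (382.02) = -23.70 mGal

-23.7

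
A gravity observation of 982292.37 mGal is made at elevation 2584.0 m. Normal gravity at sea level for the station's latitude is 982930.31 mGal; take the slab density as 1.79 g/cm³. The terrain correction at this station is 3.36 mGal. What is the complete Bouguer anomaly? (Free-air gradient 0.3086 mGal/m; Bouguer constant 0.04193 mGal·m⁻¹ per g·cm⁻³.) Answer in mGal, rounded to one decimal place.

Free-air correction = 0.3086 × 2584.0 = 797.42 mGal
Free-air anomaly = 982292.37 − 982930.31 + (797.42) = 159.48 mGal
Bouguer slab correction = 0.04193 × 1.79 × 2584.0 = 193.94 mGal
Simple Bouguer anomaly = 159.48 − (193.94) = -34.46 mGal
Complete Bouguer anomaly = -34.46 + 3.36 = -31.10 mGal

-31.1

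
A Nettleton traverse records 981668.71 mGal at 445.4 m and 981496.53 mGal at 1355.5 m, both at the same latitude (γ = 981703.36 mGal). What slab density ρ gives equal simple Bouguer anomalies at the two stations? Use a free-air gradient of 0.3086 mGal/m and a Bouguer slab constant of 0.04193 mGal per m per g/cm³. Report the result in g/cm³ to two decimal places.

Δg_obs = 981496.53 − 981668.71 = -172.18 mGal over Δh = 1355.5 − 445.4 = 910.1 m
Equal Bouguer anomalies ⇒ Δg_obs + (0.3086 − 0.04193ρ)·Δh = 0
0.3086 − 0.04193ρ = −Δg_obs/Δh = 0.18919
ρ = (0.3086 − 0.18919) / 0.04193 = 2.85 g/cm³

2.85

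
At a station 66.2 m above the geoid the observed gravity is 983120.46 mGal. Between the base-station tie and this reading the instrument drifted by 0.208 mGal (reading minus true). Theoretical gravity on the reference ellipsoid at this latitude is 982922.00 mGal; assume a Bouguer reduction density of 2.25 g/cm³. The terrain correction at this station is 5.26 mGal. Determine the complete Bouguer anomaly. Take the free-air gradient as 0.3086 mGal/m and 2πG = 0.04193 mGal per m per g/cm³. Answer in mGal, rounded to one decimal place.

Drift-corrected reading = 983120.46 − (0.208) = 983120.252 mGal
Free-air correction = 0.3086 × 66.2 = 20.43 mGal
Free-air anomaly = 983120.252 − 982922.00 + (20.43) = 218.682 mGal
Bouguer slab correction = 0.04193 × 2.25 × 66.2 = 6.25 mGal
Simple Bouguer anomaly = 218.682 − (6.25) = 212.432 mGal
Complete Bouguer anomaly = 212.432 + 5.26 = 217.692 mGal

217.7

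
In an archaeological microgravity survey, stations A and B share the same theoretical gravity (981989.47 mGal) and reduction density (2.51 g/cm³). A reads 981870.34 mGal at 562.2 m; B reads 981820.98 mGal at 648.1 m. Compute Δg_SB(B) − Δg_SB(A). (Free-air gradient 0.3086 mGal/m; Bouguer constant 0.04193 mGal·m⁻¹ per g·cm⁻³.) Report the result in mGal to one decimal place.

Δg_SB(A) = 981870.34 − 981989.47 + 0.3086×562.2 − 0.04193×2.51×562.2 = -4.80 mGal
Δg_SB(B) = 981820.98 − 981989.47 + 0.3086×648.1 − 0.04193×2.51×648.1 = -36.70 mGal
Difference = -36.70 − (-4.80) = -31.90 mGal

-31.9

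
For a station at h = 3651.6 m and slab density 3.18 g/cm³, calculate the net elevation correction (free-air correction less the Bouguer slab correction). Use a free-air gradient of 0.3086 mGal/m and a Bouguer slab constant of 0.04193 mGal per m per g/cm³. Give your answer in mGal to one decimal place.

Combined gradient = 0.3086 − 0.04193 × 3.18 = 0.1752626 mGal/m
Combined elevation correction = 0.1752626 × 3651.6 = 640.0 mGal

640.0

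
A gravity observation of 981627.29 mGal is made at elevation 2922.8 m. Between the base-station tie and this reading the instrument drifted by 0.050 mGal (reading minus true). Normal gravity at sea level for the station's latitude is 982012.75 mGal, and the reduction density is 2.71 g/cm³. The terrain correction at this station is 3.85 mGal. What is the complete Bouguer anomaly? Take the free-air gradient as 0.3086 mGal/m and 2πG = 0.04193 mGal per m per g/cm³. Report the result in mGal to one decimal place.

Drift-corrected reading = 981627.29 − (0.050) = 981627.240 mGal
Free-air correction = 0.3086 × 2922.8 = 901.98 mGal
Free-air anomaly = 981627.240 − 982012.75 + (901.98) = 516.470 mGal
Bouguer slab correction = 0.04193 × 2.71 × 2922.8 = 332.12 mGal
Simple Bouguer anomaly = 516.470 − (332.12) = 184.350 mGal
Complete Bouguer anomaly = 184.350 + 3.85 = 188.200 mGal

188.2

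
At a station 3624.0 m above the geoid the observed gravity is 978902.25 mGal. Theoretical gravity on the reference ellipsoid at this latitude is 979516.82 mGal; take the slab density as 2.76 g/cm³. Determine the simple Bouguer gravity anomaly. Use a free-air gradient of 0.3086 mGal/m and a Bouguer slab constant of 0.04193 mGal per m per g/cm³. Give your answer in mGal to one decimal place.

84.4

Free-air correction = 0.3086 × 3624.0 = 1118.37 mGal
Free-air anomaly = 978902.25 − 979516.82 + (1118.37) = 503.80 mGal
Bouguer slab correction = 0.04193 × 2.76 × 3624.0 = 419.39 mGal
Simple Bouguer anomaly = 503.80 − (419.39) = 84.41 mGal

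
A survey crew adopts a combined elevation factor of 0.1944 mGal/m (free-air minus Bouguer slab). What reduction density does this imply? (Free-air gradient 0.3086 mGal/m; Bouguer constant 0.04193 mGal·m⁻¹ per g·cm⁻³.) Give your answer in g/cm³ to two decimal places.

2.72

0.1944 = 0.3086 − 0.04193 × ρ
ρ = (0.3086 − 0.1944) / 0.04193 = 2.72 g/cm³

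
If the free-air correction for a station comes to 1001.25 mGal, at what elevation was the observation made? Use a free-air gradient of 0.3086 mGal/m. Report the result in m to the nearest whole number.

h = 1001.25 / 0.3086 = 3244.49 m

3244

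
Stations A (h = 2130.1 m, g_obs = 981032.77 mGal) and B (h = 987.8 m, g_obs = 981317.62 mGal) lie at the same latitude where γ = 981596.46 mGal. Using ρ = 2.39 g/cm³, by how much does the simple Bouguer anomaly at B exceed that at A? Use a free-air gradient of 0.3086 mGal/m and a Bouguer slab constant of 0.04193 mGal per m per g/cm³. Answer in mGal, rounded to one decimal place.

Δg_SB(A) = 981032.77 − 981596.46 + 0.3086×2130.1 − 0.04193×2.39×2130.1 = -119.80 mGal
Δg_SB(B) = 981317.62 − 981596.46 + 0.3086×987.8 − 0.04193×2.39×987.8 = -73.00 mGal
Difference = -73.00 − (-119.80) = 46.80 mGal

46.8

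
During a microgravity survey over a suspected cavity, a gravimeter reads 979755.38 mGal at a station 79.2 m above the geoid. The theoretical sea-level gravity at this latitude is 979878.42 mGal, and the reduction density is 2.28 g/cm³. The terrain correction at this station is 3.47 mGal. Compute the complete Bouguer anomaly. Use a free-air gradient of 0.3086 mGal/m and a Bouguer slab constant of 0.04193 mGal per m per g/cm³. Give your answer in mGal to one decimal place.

Free-air correction = 0.3086 × 79.2 = 24.44 mGal
Free-air anomaly = 979755.38 − 979878.42 + (24.44) = -98.60 mGal
Bouguer slab correction = 0.04193 × 2.28 × 79.2 = 7.57 mGal
Simple Bouguer anomaly = -98.60 − (7.57) = -106.17 mGal
Complete Bouguer anomaly = -106.17 + 3.47 = -102.70 mGal

-102.7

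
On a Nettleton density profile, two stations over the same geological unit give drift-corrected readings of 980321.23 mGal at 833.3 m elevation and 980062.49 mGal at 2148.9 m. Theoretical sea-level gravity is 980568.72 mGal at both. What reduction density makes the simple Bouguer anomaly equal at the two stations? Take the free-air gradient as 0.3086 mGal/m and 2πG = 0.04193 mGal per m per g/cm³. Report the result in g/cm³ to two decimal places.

2.67

Δg_obs = 980062.49 − 980321.23 = -258.74 mGal over Δh = 2148.9 − 833.3 = 1315.6 m
Equal Bouguer anomalies ⇒ Δg_obs + (0.3086 − 0.04193ρ)·Δh = 0
0.3086 − 0.04193ρ = −Δg_obs/Δh = 0.19667
ρ = (0.3086 − 0.19667) / 0.04193 = 2.67 g/cm³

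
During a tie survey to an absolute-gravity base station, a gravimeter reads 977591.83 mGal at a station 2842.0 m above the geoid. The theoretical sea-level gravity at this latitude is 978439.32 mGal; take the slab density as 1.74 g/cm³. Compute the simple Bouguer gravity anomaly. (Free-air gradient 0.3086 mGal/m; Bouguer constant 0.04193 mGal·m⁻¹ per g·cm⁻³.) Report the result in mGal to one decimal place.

Free-air correction = 0.3086 × 2842.0 = 877.04 mGal
Free-air anomaly = 977591.83 − 978439.32 + (877.04) = 29.55 mGal
Bouguer slab correction = 0.04193 × 1.74 × 2842.0 = 207.35 mGal
Simple Bouguer anomaly = 29.55 − (207.35) = -177.80 mGal

-177.8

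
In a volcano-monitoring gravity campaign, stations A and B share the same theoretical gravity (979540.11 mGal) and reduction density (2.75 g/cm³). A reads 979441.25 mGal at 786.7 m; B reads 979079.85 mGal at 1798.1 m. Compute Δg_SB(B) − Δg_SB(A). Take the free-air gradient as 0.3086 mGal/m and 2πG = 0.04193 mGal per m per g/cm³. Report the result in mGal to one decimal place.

Δg_SB(A) = 979441.25 − 979540.11 + 0.3086×786.7 − 0.04193×2.75×786.7 = 53.20 mGal
Δg_SB(B) = 979079.85 − 979540.11 + 0.3086×1798.1 − 0.04193×2.75×1798.1 = -112.70 mGal
Difference = -112.70 − (53.20) = -165.90 mGal

-165.9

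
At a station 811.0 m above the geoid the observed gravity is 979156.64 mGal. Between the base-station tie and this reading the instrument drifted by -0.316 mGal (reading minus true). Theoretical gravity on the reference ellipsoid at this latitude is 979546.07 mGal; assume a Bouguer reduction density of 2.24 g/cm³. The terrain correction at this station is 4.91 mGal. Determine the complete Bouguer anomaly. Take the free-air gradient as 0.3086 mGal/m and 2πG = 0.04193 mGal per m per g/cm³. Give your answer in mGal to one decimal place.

Drift-corrected reading = 979156.64 − (-0.316) = 979156.956 mGal
Free-air correction = 0.3086 × 811.0 = 250.27 mGal
Free-air anomaly = 979156.956 − 979546.07 + (250.27) = -138.844 mGal
Bouguer slab correction = 0.04193 × 2.24 × 811.0 = 76.17 mGal
Simple Bouguer anomaly = -138.844 − (76.17) = -215.014 mGal
Complete Bouguer anomaly = -215.014 + 4.91 = -210.104 mGal

-210.1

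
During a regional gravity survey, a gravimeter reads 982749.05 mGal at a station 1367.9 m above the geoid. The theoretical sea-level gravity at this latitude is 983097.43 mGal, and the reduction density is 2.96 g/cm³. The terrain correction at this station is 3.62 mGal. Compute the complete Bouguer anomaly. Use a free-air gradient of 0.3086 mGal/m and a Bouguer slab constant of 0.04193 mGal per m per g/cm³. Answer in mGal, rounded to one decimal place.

-92.4

Free-air correction = 0.3086 × 1367.9 = 422.13 mGal
Free-air anomaly = 982749.05 − 983097.43 + (422.13) = 73.75 mGal
Bouguer slab correction = 0.04193 × 2.96 × 1367.9 = 169.77 mGal
Simple Bouguer anomaly = 73.75 − (169.77) = -96.02 mGal
Complete Bouguer anomaly = -96.02 + 3.62 = -92.40 mGal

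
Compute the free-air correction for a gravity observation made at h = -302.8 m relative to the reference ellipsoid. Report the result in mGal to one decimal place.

-93.4

Free-air correction = 0.3086 × -302.8 = -93.4 mGal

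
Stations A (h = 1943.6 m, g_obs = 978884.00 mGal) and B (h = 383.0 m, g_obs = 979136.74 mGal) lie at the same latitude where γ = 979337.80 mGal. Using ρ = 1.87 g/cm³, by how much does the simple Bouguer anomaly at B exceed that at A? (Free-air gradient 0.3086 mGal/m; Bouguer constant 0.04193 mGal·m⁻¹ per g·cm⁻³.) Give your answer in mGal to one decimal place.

-106.5

Δg_SB(A) = 978884.00 − 979337.80 + 0.3086×1943.6 − 0.04193×1.87×1943.6 = -6.40 mGal
Δg_SB(B) = 979136.74 − 979337.80 + 0.3086×383.0 − 0.04193×1.87×383.0 = -112.90 mGal
Difference = -112.90 − (-6.40) = -106.50 mGal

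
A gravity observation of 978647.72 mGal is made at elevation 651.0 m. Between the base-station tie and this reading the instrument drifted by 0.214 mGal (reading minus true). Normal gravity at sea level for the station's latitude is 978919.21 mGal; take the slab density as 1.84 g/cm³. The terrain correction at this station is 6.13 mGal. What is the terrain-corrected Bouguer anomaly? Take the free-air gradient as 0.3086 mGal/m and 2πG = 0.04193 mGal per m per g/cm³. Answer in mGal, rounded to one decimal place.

-114.9

Drift-corrected reading = 978647.72 − (0.214) = 978647.506 mGal
Free-air correction = 0.3086 × 651.0 = 200.90 mGal
Free-air anomaly = 978647.506 − 978919.21 + (200.90) = -70.804 mGal
Bouguer slab correction = 0.04193 × 1.84 × 651.0 = 50.23 mGal
Simple Bouguer anomaly = -70.804 − (50.23) = -121.034 mGal
Complete Bouguer anomaly = -121.034 + 6.13 = -114.904 mGal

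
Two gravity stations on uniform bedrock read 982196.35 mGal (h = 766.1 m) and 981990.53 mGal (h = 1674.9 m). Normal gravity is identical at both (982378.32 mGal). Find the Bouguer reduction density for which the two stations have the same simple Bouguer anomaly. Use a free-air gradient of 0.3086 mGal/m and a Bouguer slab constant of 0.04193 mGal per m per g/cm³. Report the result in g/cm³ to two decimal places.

1.96

Δg_obs = 981990.53 − 982196.35 = -205.82 mGal over Δh = 1674.9 − 766.1 = 908.8 m
Equal Bouguer anomalies ⇒ Δg_obs + (0.3086 − 0.04193ρ)·Δh = 0
0.3086 − 0.04193ρ = −Δg_obs/Δh = 0.22647
ρ = (0.3086 − 0.22647) / 0.04193 = 1.96 g/cm³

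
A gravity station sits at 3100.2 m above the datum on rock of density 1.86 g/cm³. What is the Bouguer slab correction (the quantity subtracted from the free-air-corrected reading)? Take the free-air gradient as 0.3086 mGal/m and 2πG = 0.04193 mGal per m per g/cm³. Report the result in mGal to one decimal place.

241.8

Bouguer slab correction = 0.04193 × 1.86 × 3100.2 = 241.8 mGal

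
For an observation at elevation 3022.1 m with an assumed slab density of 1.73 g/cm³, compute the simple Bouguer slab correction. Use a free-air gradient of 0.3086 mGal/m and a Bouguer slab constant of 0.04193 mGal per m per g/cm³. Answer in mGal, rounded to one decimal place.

219.2

Bouguer slab correction = 0.04193 × 1.73 × 3022.1 = 219.2 mGal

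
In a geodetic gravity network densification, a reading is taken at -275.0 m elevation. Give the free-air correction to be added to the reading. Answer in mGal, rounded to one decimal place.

-84.9

Free-air correction = 0.3086 × -275.0 = -84.9 mGal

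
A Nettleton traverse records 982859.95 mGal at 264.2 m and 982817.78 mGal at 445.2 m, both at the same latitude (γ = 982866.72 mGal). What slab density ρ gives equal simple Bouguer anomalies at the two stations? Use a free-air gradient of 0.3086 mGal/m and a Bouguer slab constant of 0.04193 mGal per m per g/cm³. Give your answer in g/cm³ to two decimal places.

1.80

Δg_obs = 982817.78 − 982859.95 = -42.17 mGal over Δh = 445.2 − 264.2 = 181.0 m
Equal Bouguer anomalies ⇒ Δg_obs + (0.3086 − 0.04193ρ)·Δh = 0
0.3086 − 0.04193ρ = −Δg_obs/Δh = 0.23298
ρ = (0.3086 − 0.23298) / 0.04193 = 1.80 g/cm³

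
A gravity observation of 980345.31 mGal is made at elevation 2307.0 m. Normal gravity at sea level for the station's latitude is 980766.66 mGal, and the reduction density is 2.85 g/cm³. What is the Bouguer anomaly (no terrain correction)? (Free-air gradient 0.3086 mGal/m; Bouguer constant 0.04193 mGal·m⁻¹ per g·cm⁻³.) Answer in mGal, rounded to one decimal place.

Free-air correction = 0.3086 × 2307.0 = 711.94 mGal
Free-air anomaly = 980345.31 − 980766.66 + (711.94) = 290.59 mGal
Bouguer slab correction = 0.04193 × 2.85 × 2307.0 = 275.69 mGal
Simple Bouguer anomaly = 290.59 − (275.69) = 14.90 mGal

14.9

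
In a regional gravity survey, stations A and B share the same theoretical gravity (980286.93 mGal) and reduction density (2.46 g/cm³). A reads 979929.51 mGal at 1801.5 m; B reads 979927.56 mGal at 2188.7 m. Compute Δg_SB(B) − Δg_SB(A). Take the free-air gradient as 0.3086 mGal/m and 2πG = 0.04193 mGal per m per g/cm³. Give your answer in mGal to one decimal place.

77.6

Δg_SB(A) = 979929.51 − 980286.93 + 0.3086×1801.5 − 0.04193×2.46×1801.5 = 12.70 mGal
Δg_SB(B) = 979927.56 − 980286.93 + 0.3086×2188.7 − 0.04193×2.46×2188.7 = 90.30 mGal
Difference = 90.30 − (12.70) = 77.60 mGal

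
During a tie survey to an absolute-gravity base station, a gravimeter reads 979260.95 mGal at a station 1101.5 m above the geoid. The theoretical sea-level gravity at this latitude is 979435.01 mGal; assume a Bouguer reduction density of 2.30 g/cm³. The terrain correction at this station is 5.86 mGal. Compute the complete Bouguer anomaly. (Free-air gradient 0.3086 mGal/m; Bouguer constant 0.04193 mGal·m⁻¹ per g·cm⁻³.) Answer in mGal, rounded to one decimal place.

Free-air correction = 0.3086 × 1101.5 = 339.92 mGal
Free-air anomaly = 979260.95 − 979435.01 + (339.92) = 165.86 mGal
Bouguer slab correction = 0.04193 × 2.30 × 1101.5 = 106.23 mGal
Simple Bouguer anomaly = 165.86 − (106.23) = 59.63 mGal
Complete Bouguer anomaly = 59.63 + 5.86 = 65.49 mGal

65.5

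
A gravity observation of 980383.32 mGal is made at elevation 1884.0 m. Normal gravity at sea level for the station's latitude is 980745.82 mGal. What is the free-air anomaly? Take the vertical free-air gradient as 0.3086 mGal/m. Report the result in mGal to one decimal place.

218.9

Free-air correction = 0.3086 × 1884.0 = 581.40 mGal
Free-air anomaly = 980383.32 − 980745.82 + (581.40) = 218.90 mGal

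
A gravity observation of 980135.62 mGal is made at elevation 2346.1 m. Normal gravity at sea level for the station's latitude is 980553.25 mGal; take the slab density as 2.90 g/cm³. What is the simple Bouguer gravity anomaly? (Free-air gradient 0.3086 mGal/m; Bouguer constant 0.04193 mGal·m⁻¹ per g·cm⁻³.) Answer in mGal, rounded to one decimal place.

Free-air correction = 0.3086 × 2346.1 = 724.01 mGal
Free-air anomaly = 980135.62 − 980553.25 + (724.01) = 306.38 mGal
Bouguer slab correction = 0.04193 × 2.90 × 2346.1 = 285.28 mGal
Simple Bouguer anomaly = 306.38 − (285.28) = 21.10 mGal

21.1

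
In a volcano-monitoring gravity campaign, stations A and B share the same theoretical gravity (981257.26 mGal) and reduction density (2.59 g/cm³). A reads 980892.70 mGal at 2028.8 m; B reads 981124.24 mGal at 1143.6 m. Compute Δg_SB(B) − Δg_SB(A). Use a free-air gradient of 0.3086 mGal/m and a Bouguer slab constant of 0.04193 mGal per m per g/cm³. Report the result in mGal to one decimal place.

54.5

Δg_SB(A) = 980892.70 − 981257.26 + 0.3086×2028.8 − 0.04193×2.59×2028.8 = 41.20 mGal
Δg_SB(B) = 981124.24 − 981257.26 + 0.3086×1143.6 − 0.04193×2.59×1143.6 = 95.70 mGal
Difference = 95.70 − (41.20) = 54.50 mGal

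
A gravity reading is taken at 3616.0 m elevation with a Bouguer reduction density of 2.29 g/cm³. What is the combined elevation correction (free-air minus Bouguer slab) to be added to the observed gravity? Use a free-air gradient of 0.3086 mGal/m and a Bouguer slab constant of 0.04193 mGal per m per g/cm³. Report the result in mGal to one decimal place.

Combined gradient = 0.3086 − 0.04193 × 2.29 = 0.2125803 mGal/m
Combined elevation correction = 0.2125803 × 3616.0 = 768.7 mGal

768.7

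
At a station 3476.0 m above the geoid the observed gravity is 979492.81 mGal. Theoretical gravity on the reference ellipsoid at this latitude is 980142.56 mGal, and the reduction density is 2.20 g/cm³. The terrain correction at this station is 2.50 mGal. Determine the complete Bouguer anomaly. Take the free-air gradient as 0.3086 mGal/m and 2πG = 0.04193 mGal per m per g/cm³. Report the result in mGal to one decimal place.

Free-air correction = 0.3086 × 3476.0 = 1072.69 mGal
Free-air anomaly = 979492.81 − 980142.56 + (1072.69) = 422.94 mGal
Bouguer slab correction = 0.04193 × 2.20 × 3476.0 = 320.65 mGal
Simple Bouguer anomaly = 422.94 − (320.65) = 102.29 mGal
Complete Bouguer anomaly = 102.29 + 2.50 = 104.79 mGal

104.8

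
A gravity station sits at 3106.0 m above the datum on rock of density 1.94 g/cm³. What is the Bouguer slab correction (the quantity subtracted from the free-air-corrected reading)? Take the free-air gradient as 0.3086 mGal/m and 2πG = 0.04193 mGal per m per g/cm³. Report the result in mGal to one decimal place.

252.7

Bouguer slab correction = 0.04193 × 1.94 × 3106.0 = 252.7 mGal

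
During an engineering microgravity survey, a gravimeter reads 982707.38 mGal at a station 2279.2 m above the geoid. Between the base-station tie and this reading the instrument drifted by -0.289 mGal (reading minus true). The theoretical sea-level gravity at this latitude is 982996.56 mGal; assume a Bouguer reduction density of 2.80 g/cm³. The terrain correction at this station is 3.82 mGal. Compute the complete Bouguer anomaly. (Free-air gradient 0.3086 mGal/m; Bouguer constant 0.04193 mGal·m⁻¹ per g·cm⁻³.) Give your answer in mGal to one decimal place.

Drift-corrected reading = 982707.38 − (-0.289) = 982707.669 mGal
Free-air correction = 0.3086 × 2279.2 = 703.36 mGal
Free-air anomaly = 982707.669 − 982996.56 + (703.36) = 414.469 mGal
Bouguer slab correction = 0.04193 × 2.80 × 2279.2 = 267.59 mGal
Simple Bouguer anomaly = 414.469 − (267.59) = 146.879 mGal
Complete Bouguer anomaly = 146.879 + 3.82 = 150.699 mGal

150.7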